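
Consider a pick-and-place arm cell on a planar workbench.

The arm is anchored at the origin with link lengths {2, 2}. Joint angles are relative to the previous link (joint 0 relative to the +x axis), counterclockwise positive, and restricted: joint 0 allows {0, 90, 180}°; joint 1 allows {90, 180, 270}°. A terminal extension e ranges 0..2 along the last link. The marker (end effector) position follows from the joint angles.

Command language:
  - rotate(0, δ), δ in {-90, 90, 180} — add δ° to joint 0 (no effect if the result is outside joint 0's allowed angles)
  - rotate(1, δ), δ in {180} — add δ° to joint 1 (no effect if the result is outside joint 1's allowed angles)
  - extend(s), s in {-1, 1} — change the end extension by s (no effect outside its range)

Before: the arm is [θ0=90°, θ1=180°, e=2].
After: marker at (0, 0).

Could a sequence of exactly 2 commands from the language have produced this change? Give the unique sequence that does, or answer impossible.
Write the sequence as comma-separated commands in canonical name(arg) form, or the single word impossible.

extend(-1), extend(-1)

t0: [θ0=90°, θ1=180°, e=2]
step 1 (extend(-1)): [θ0=90°, θ1=180°, e=1]
step 2 (extend(-1)): [θ0=90°, θ1=180°, e=0]
all 36 alternatives checked — unique.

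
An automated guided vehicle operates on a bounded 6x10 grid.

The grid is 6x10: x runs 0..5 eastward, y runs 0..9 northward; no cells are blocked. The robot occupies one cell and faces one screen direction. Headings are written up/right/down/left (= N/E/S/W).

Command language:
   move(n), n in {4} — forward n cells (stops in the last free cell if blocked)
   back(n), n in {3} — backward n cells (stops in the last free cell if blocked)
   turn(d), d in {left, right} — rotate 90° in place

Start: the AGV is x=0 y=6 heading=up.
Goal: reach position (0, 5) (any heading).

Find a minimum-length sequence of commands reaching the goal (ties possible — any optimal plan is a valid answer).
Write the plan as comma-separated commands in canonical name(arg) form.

turn(right), turn(right), back(3), move(4)

begin: x=0 y=6 heading=up
1. turn(right) → x=0 y=6 heading=right
2. turn(right) → x=0 y=6 heading=down
3. back(3) → x=0 y=9 heading=down
4. move(4) → x=0 y=5 heading=down
no 3-step plan works, so 4 is optimal.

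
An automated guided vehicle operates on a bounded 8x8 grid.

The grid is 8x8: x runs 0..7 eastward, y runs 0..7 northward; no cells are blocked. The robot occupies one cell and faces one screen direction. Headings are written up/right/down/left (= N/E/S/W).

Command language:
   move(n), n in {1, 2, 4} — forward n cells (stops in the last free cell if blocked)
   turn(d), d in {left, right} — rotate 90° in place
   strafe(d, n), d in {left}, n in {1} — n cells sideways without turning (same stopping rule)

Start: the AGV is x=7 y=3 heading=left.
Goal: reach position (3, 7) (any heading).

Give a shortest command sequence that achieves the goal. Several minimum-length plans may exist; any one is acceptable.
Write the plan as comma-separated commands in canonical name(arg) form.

begin: x=7 y=3 heading=left
t=1 move(4) ⇒ x=3 y=3 heading=left
t=2 turn(right) ⇒ x=3 y=3 heading=up
t=3 move(4) ⇒ x=3 y=7 heading=up
no 2-step plan works, so 3 is optimal.

move(4), turn(right), move(4)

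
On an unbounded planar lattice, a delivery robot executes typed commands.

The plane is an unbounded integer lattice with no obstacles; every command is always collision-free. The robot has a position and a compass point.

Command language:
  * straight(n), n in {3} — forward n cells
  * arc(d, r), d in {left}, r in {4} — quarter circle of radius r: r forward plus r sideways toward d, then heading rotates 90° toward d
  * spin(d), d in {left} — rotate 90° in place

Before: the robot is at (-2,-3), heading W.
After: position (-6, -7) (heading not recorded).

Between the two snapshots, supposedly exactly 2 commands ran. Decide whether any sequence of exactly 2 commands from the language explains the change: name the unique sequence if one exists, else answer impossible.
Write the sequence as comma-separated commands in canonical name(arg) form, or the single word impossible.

key: running spin(left) before arc(left, 4) would end elsewhere — order is forced
t0: at (-2,-3), heading W
[1] after arc(left, 4): at (-6,-7), heading S
[2] after spin(left): at (-6,-7), heading E
no other 2-command option fits: unique.

arc(left, 4), spin(left)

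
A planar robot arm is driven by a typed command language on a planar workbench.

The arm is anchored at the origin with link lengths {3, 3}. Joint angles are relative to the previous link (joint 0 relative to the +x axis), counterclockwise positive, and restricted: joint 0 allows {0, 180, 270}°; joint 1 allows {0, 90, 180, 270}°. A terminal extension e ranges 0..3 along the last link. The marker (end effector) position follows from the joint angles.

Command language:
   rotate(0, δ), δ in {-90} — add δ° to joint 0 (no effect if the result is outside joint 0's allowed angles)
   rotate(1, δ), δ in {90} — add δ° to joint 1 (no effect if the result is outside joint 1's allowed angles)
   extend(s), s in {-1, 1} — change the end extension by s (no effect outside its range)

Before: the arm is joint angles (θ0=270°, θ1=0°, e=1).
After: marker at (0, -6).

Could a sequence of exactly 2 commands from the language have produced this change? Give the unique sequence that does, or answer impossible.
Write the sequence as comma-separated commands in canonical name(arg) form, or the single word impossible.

from: joint angles (θ0=270°, θ1=0°, e=1)
step 1 (extend(-1)): joint angles (θ0=270°, θ1=0°, e=0)
step 2 (extend(-1)): joint angles (θ0=270°, θ1=0°, e=0)
no rival 2-sequence matches.

extend(-1), extend(-1)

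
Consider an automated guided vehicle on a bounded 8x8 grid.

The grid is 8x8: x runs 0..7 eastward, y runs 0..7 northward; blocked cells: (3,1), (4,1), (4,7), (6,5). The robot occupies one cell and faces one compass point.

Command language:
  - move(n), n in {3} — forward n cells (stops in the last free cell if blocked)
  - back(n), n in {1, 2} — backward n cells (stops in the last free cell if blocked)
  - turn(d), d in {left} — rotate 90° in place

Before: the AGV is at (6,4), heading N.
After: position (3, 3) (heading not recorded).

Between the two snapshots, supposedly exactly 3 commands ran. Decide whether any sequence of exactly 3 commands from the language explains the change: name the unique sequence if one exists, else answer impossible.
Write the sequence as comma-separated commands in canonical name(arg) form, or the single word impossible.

back(1), turn(left), move(3)

key: running move(3) before back(1) would end elsewhere — order is forced
initial: at (6,4), heading N
step 1 (back(1)): at (6,3), heading N
step 2 (turn(left)): at (6,3), heading W
step 3 (move(3)): at (3,3), heading W
uniquely the one of 64 3-step routes that fits.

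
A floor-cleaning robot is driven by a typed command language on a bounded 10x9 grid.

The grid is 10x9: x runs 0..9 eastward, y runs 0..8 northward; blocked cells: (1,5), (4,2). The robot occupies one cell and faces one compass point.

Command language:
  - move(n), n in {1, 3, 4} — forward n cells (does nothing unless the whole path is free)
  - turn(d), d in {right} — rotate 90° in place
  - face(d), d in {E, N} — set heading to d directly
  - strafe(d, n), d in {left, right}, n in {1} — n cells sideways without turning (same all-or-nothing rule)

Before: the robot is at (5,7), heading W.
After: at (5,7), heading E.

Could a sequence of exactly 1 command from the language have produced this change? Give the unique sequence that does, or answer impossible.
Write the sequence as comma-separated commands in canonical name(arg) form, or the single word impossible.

key: (5,7) unchanged — the single command moves nothing
t0: at (5,7), heading W
[1] after face(E): at (5,7), heading E
all 8 alternatives checked — unique.

face(E)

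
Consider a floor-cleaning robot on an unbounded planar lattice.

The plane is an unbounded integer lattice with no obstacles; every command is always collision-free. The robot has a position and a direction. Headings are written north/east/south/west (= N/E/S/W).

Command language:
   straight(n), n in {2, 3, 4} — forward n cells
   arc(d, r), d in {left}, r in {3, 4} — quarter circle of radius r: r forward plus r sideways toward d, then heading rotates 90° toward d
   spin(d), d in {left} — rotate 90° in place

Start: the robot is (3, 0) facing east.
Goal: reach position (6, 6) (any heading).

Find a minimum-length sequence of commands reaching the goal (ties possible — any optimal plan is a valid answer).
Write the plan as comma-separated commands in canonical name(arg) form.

from: (3, 0) facing east
[1] after arc(left, 3): (6, 3) facing north
[2] after straight(3): (6, 6) facing north
shorter routes all fall short; 2 is best.

arc(left, 3), straight(3)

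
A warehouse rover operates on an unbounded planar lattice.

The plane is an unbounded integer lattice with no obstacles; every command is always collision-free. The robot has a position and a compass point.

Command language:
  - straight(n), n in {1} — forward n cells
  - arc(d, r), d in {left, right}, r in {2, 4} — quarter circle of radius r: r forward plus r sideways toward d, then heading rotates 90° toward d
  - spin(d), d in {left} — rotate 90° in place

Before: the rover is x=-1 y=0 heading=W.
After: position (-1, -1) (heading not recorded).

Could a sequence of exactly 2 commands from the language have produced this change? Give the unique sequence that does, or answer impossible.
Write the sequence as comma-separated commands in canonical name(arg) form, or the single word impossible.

spin(left), straight(1)

key: running straight(1) before spin(left) would end elsewhere — order is forced
start: x=-1 y=0 heading=W
t=1 spin(left) ⇒ x=-1 y=0 heading=S
t=2 straight(1) ⇒ x=-1 y=-1 heading=S
no rival 2-sequence matches.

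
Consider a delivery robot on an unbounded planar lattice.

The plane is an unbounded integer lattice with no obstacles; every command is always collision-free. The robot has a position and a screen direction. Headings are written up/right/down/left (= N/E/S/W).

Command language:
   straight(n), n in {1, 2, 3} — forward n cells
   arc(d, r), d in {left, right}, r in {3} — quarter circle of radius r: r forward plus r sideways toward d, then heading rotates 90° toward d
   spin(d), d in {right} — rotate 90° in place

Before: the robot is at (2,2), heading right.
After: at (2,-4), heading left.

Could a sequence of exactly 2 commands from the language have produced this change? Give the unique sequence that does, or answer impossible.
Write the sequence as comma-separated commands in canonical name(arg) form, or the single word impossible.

arc(right, 3), arc(right, 3)

key: cell and facing (now W) both changed — the 2 commands mix motion and turning
start: at (2,2), heading right
t=1 arc(right, 3) ⇒ at (5,-1), heading down
t=2 arc(right, 3) ⇒ at (2,-4), heading left
no other 2-command option fits: unique.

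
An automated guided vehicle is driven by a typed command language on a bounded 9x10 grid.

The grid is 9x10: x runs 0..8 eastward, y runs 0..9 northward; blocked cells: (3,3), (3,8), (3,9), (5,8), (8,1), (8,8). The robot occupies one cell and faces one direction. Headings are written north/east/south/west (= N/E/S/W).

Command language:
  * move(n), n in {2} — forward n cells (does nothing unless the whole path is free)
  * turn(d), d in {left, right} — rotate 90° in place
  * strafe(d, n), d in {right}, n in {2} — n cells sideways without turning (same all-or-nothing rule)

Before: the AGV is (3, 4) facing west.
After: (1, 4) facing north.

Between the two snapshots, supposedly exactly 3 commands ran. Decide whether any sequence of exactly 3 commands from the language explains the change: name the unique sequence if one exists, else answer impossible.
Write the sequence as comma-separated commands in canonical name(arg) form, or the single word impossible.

key: position moved to (1,4) AND the heading swung to N — translation plus rotation needed
initial: (3, 4) facing west
t=1 move(2) ⇒ (1, 4) facing west
t=2 move(2) ⇒ (1, 4) facing west
t=3 turn(right) ⇒ (1, 4) facing north
no rival 3-sequence matches.

move(2), move(2), turn(right)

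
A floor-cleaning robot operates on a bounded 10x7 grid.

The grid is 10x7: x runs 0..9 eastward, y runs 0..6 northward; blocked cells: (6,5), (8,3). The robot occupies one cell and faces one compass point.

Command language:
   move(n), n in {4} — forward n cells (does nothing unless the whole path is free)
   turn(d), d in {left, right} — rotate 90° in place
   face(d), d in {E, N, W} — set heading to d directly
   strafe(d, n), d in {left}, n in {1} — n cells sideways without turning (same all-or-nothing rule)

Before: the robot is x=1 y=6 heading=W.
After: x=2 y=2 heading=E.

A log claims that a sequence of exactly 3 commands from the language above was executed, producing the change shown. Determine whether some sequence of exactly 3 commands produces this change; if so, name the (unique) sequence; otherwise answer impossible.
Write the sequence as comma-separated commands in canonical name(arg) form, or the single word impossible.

all 343 sequences checked — none match.

impossible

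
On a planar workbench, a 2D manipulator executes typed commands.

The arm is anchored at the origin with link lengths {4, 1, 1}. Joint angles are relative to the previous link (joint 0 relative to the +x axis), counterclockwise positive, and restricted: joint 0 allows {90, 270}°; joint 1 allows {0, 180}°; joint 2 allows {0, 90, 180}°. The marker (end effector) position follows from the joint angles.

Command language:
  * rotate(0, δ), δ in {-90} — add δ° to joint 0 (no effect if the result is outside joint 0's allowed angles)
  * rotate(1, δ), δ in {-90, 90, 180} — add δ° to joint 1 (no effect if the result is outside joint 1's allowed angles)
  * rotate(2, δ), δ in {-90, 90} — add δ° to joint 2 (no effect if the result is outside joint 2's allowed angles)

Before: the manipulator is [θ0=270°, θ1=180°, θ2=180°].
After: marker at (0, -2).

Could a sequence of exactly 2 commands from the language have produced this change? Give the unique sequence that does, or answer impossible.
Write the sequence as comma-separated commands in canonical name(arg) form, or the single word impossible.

start: [θ0=270°, θ1=180°, θ2=180°]
t=1 rotate(2, -90) ⇒ [θ0=270°, θ1=180°, θ2=90°]
t=2 rotate(2, -90) ⇒ [θ0=270°, θ1=180°, θ2=0°]
uniquely the one of 36 2-step routes that fits.

rotate(2, -90), rotate(2, -90)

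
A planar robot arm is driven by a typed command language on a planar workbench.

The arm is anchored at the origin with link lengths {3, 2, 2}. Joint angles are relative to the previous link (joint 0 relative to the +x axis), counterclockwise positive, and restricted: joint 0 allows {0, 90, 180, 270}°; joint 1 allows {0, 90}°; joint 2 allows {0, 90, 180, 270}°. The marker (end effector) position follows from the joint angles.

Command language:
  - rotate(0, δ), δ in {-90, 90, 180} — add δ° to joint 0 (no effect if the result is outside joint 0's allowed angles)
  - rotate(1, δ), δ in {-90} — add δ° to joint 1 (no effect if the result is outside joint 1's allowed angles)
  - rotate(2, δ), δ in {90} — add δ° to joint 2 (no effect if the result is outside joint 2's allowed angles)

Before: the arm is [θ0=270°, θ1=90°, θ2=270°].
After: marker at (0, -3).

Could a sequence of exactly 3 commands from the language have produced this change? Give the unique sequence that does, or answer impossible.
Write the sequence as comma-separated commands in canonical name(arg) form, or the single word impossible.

rotate(2, 90), rotate(2, 90), rotate(2, 90)

initial: [θ0=270°, θ1=90°, θ2=270°]
step 1 (rotate(2, 90)): [θ0=270°, θ1=90°, θ2=0°]
step 2 (rotate(2, 90)): [θ0=270°, θ1=90°, θ2=90°]
step 3 (rotate(2, 90)): [θ0=270°, θ1=90°, θ2=180°]
all 125 alternatives checked — unique.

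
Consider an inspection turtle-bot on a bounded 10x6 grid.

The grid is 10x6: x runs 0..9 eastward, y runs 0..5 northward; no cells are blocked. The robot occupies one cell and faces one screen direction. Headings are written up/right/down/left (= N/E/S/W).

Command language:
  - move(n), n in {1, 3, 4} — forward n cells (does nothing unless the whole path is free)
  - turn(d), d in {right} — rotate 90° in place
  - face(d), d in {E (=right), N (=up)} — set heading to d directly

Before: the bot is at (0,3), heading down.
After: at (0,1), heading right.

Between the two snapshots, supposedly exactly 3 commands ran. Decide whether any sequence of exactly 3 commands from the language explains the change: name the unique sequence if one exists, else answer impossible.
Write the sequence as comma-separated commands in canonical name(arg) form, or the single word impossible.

move(1), move(1), face(E)

key: position moved to (0,1) AND the heading swung to E — translation plus rotation needed
start: at (0,3), heading down
1. move(1) → at (0,2), heading down
2. move(1) → at (0,1), heading down
3. face(E) → at (0,1), heading right
no other 3-command option fits: unique.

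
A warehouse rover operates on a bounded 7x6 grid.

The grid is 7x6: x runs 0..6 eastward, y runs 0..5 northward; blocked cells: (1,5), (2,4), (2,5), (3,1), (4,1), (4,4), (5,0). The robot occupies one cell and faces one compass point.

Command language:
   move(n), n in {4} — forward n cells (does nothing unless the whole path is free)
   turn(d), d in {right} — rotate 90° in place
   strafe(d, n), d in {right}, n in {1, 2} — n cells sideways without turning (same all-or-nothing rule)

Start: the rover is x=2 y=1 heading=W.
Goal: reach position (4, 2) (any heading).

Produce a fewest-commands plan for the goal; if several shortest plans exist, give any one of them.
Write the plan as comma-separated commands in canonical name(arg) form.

t0: x=2 y=1 heading=W
[1] after strafe(right, 1): x=2 y=2 heading=W
[2] after turn(right): x=2 y=2 heading=N
[3] after strafe(right, 2): x=4 y=2 heading=N
shorter routes all fall short; 3 is best.

strafe(right, 1), turn(right), strafe(right, 2)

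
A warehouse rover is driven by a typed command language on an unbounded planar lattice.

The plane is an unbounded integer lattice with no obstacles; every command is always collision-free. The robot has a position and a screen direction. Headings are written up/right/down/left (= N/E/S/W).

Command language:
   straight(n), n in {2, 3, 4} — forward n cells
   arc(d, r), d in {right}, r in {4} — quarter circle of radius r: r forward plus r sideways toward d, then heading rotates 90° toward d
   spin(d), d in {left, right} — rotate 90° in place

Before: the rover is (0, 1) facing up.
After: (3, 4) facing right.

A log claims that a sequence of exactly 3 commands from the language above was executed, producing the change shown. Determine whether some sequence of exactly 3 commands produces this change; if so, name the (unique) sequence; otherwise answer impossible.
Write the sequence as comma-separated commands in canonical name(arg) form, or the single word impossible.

straight(3), spin(right), straight(3)

key: cell and facing (now E) both changed — the 3 commands mix motion and turning
from: (0, 1) facing up
1. straight(3) → (0, 4) facing up
2. spin(right) → (0, 4) facing right
3. straight(3) → (3, 4) facing right
no other 3-command option fits: unique.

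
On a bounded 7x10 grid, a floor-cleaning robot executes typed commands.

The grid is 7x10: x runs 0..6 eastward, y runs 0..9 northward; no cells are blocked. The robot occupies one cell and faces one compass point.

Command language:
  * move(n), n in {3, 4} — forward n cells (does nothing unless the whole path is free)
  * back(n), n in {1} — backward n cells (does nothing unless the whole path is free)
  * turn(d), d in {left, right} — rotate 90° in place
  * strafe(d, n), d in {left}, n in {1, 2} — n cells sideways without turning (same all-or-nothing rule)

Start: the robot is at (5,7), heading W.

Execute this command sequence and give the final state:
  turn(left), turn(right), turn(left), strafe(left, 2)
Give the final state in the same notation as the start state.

at (5,7), heading S

t0: at (5,7), heading W
[1] after turn(left): at (5,7), heading S
[2] after turn(right): at (5,7), heading W
[3] after turn(left): at (5,7), heading S
[4] after strafe(left, 2): at (5,7), heading S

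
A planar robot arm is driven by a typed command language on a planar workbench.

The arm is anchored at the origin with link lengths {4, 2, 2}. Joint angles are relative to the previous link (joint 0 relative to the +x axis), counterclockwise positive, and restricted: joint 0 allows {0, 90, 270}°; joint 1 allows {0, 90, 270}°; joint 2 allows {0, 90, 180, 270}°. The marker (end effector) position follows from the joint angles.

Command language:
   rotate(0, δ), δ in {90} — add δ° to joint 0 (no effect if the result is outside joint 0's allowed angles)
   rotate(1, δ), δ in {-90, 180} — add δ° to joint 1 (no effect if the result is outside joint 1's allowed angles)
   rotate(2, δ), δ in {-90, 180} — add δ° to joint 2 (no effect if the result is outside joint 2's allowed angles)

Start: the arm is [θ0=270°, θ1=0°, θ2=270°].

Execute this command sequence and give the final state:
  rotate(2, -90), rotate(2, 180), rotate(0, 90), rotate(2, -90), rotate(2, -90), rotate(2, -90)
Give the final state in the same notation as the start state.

start: [θ0=270°, θ1=0°, θ2=270°]
t=1 rotate(2, -90) ⇒ [θ0=270°, θ1=0°, θ2=180°]
t=2 rotate(2, 180) ⇒ [θ0=270°, θ1=0°, θ2=0°]
t=3 rotate(0, 90) ⇒ [θ0=0°, θ1=0°, θ2=0°]
t=4 rotate(2, -90) ⇒ [θ0=0°, θ1=0°, θ2=270°]
t=5 rotate(2, -90) ⇒ [θ0=0°, θ1=0°, θ2=180°]
t=6 rotate(2, -90) ⇒ [θ0=0°, θ1=0°, θ2=90°]

[θ0=0°, θ1=0°, θ2=90°]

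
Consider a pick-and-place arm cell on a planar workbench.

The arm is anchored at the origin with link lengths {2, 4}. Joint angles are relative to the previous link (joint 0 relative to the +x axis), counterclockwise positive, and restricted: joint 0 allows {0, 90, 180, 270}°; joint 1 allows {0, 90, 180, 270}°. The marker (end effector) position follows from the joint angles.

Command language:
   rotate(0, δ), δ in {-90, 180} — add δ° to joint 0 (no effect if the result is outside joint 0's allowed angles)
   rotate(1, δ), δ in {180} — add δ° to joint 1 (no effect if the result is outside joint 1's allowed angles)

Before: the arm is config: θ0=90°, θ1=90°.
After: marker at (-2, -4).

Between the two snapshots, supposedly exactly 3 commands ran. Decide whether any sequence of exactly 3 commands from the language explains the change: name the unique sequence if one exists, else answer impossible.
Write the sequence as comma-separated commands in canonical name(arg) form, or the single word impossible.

rotate(0, -90), rotate(0, -90), rotate(0, -90)

from: config: θ0=90°, θ1=90°
1. rotate(0, -90) → config: θ0=0°, θ1=90°
2. rotate(0, -90) → config: θ0=270°, θ1=90°
3. rotate(0, -90) → config: θ0=180°, θ1=90°
no rival 3-sequence matches.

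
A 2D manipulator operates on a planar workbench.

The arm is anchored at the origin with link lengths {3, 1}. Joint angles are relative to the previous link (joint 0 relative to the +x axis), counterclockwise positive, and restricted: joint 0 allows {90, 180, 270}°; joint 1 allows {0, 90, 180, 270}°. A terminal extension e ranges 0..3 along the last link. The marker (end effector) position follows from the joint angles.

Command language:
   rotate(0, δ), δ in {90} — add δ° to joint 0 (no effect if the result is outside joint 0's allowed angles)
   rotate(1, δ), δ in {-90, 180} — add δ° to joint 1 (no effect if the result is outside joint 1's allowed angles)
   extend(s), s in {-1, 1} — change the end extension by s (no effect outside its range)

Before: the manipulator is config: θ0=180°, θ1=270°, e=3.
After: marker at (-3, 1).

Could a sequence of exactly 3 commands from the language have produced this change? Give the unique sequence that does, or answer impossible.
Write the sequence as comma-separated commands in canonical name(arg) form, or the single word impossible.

from: config: θ0=180°, θ1=270°, e=3
step 1 (extend(-1)): config: θ0=180°, θ1=270°, e=2
step 2 (extend(-1)): config: θ0=180°, θ1=270°, e=1
step 3 (extend(-1)): config: θ0=180°, θ1=270°, e=0
no other 3-command option fits: unique.

extend(-1), extend(-1), extend(-1)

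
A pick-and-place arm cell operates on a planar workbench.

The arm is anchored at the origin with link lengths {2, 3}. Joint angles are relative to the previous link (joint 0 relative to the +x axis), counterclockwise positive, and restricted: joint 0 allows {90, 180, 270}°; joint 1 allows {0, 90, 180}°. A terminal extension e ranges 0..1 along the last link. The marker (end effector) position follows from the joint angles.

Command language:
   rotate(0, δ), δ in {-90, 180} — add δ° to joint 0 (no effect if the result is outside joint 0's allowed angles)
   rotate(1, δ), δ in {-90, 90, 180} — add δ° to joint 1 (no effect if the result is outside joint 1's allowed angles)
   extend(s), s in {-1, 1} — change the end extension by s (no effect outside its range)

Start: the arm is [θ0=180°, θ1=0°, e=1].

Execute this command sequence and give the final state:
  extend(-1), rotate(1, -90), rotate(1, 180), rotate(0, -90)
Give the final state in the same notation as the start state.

initial: [θ0=180°, θ1=0°, e=1]
1. extend(-1) → [θ0=180°, θ1=0°, e=0]
2. rotate(1, -90) → [θ0=180°, θ1=0°, e=0]
3. rotate(1, 180) → [θ0=180°, θ1=180°, e=0]
4. rotate(0, -90) → [θ0=90°, θ1=180°, e=0]

[θ0=90°, θ1=180°, e=0]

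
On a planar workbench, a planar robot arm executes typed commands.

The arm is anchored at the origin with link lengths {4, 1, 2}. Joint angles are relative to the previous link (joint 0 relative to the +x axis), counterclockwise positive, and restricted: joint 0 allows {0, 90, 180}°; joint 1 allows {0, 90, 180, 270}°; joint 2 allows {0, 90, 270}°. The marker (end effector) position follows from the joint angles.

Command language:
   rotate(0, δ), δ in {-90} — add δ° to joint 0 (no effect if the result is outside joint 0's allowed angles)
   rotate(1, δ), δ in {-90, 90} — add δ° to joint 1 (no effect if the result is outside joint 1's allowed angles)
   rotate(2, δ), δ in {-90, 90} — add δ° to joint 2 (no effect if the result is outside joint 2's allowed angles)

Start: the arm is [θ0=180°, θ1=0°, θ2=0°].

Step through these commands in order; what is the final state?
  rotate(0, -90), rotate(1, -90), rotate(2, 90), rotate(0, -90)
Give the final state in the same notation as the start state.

start: [θ0=180°, θ1=0°, θ2=0°]
1. rotate(0, -90) → [θ0=90°, θ1=0°, θ2=0°]
2. rotate(1, -90) → [θ0=90°, θ1=270°, θ2=0°]
3. rotate(2, 90) → [θ0=90°, θ1=270°, θ2=90°]
4. rotate(0, -90) → [θ0=0°, θ1=270°, θ2=90°]

[θ0=0°, θ1=270°, θ2=90°]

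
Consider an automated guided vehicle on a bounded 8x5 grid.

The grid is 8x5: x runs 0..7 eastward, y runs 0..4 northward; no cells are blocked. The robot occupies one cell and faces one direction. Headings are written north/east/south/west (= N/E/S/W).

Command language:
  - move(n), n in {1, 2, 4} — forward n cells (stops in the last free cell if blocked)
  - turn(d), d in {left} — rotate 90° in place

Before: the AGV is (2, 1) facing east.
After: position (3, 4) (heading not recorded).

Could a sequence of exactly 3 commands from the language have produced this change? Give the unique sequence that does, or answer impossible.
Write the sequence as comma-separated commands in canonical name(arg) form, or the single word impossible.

key: move(4) runs into the grid edge before its full distance
t0: (2, 1) facing east
1. move(1) → (3, 1) facing east
2. turn(left) → (3, 1) facing north
3. move(4) → (3, 4) facing north
all 64 alternatives checked — unique.

move(1), turn(left), move(4)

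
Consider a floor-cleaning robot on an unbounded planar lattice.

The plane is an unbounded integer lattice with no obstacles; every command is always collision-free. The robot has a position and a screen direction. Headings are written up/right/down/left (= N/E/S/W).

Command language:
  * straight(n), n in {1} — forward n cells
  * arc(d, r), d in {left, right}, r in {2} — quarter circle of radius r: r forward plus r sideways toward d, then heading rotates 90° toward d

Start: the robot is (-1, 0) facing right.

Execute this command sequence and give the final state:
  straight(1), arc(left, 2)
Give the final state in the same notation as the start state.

(2, 2) facing up

t0: (-1, 0) facing right
step 1 (straight(1)): (0, 0) facing right
step 2 (arc(left, 2)): (2, 2) facing up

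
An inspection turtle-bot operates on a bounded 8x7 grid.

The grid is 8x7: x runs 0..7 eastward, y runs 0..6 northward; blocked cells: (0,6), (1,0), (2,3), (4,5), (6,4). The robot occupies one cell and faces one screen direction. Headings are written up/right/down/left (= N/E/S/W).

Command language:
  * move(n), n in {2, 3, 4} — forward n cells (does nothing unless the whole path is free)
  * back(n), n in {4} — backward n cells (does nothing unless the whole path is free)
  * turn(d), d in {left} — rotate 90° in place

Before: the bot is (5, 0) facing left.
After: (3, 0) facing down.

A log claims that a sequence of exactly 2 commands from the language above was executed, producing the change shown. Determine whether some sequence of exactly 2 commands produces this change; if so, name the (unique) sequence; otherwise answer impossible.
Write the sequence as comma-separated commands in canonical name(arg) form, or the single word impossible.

key: position moved to (3,0) AND the heading swung to S — translation plus rotation needed
from: (5, 0) facing left
1. move(2) → (3, 0) facing left
2. turn(left) → (3, 0) facing down
no rival 2-sequence matches.

move(2), turn(left)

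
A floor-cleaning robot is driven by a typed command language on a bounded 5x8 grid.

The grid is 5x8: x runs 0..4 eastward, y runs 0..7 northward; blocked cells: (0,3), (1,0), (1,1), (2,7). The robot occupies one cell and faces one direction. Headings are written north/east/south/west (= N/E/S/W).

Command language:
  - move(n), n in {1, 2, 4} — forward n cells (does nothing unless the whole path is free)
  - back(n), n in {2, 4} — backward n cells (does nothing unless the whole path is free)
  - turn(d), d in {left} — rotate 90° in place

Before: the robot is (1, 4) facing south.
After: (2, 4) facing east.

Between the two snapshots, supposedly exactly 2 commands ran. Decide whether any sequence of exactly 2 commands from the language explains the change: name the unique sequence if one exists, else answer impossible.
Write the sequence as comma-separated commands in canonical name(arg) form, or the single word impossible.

key: cell and facing (now E) both changed — the 2 commands mix motion and turning
initial: (1, 4) facing south
t=1 turn(left) ⇒ (1, 4) facing east
t=2 move(1) ⇒ (2, 4) facing east
all 36 alternatives checked — unique.

turn(left), move(1)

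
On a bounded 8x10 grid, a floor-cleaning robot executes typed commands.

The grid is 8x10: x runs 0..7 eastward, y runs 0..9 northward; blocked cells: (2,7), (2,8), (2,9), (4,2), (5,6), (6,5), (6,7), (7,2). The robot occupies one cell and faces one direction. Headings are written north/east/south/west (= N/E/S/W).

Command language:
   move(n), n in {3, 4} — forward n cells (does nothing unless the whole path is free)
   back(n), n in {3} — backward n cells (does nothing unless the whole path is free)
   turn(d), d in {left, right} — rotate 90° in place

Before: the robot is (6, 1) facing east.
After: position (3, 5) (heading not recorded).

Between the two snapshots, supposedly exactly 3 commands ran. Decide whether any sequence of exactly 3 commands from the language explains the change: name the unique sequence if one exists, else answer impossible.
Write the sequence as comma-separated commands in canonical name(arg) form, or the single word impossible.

key: order matters: swapping back(3) and move(4) lands elsewhere
initial: (6, 1) facing east
t=1 back(3) ⇒ (3, 1) facing east
t=2 turn(left) ⇒ (3, 1) facing north
t=3 move(4) ⇒ (3, 5) facing north
no rival 3-sequence matches.

back(3), turn(left), move(4)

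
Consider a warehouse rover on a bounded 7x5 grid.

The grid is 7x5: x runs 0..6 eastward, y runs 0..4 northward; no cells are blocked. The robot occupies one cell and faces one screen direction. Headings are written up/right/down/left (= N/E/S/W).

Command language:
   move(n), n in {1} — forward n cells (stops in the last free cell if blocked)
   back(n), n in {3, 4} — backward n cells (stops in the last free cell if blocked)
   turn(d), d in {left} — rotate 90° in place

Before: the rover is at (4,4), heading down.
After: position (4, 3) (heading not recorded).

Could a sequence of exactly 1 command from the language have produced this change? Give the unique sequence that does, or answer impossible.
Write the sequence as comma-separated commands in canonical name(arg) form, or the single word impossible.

from: at (4,4), heading down
t=1 move(1) ⇒ at (4,3), heading down
no rival 1-sequence matches.

move(1)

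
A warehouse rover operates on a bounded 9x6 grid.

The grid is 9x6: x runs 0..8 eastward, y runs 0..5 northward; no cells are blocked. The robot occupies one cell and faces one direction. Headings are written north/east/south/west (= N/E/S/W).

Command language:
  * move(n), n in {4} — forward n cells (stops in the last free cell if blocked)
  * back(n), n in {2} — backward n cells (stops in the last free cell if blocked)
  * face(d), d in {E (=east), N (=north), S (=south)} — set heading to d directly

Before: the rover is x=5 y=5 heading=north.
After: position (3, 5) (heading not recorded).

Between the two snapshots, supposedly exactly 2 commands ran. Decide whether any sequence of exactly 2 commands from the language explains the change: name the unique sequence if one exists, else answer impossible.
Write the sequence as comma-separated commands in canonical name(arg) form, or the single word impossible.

key: order matters: swapping face(E) and back(2) lands elsewhere
start: x=5 y=5 heading=north
t=1 face(E) ⇒ x=5 y=5 heading=east
t=2 back(2) ⇒ x=3 y=5 heading=east
no other 2-command option fits: unique.

face(E), back(2)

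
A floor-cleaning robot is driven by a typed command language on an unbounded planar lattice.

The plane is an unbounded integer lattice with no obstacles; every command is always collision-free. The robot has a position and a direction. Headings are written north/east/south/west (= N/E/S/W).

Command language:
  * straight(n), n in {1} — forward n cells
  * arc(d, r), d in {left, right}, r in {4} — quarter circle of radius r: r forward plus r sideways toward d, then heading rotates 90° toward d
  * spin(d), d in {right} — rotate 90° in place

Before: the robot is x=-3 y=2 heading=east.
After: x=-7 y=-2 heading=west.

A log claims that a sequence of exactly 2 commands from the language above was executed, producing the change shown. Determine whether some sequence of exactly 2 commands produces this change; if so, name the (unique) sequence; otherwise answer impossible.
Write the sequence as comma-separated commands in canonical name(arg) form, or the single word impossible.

key: position moved to (-7,-2) AND the heading swung to W — translation plus rotation needed
begin: x=-3 y=2 heading=east
1. spin(right) → x=-3 y=2 heading=south
2. arc(right, 4) → x=-7 y=-2 heading=west
all 16 alternatives checked — unique.

spin(right), arc(right, 4)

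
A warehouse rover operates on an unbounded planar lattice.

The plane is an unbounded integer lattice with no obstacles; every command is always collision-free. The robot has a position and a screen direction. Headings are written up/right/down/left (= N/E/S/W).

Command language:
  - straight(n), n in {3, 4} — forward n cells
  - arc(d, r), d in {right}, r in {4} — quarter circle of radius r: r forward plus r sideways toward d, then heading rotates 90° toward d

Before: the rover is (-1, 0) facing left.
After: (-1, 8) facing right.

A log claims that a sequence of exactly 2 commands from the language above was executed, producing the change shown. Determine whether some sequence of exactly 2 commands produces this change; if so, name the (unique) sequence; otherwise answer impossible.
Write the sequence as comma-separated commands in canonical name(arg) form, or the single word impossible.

key: cell and facing (now E) both changed — the 2 commands mix motion and turning
t0: (-1, 0) facing left
1. arc(right, 4) → (-5, 4) facing up
2. arc(right, 4) → (-1, 8) facing right
all 9 alternatives checked — unique.

arc(right, 4), arc(right, 4)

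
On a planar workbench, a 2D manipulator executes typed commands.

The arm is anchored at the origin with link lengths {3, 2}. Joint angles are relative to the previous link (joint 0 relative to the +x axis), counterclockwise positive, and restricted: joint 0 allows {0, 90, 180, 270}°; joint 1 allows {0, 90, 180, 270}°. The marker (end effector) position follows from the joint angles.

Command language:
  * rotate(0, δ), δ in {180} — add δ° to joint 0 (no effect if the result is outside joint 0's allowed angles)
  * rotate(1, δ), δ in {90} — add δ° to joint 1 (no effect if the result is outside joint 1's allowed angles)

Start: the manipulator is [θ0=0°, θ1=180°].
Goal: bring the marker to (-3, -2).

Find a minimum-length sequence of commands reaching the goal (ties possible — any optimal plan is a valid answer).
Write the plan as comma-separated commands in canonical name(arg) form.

rotate(1, 90), rotate(1, 90), rotate(1, 90), rotate(0, 180)

initial: [θ0=0°, θ1=180°]
[1] after rotate(1, 90): [θ0=0°, θ1=270°]
[2] after rotate(1, 90): [θ0=0°, θ1=0°]
[3] after rotate(1, 90): [θ0=0°, θ1=90°]
[4] after rotate(0, 180): [θ0=180°, θ1=90°]
nothing shorter than 4 reaches the goal.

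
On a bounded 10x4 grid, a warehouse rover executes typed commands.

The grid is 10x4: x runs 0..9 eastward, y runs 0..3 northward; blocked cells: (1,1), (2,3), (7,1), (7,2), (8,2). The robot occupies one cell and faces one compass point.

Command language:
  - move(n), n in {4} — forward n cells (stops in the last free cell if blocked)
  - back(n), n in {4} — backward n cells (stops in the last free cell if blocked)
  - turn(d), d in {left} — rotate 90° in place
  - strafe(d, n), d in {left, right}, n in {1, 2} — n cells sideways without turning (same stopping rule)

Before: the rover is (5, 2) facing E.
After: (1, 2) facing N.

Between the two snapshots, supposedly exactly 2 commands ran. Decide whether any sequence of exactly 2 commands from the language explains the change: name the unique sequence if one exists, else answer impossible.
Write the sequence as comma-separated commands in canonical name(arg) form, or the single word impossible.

key: running turn(left) before back(4) would end elsewhere — order is forced
begin: (5, 2) facing E
t=1 back(4) ⇒ (1, 2) facing E
t=2 turn(left) ⇒ (1, 2) facing N
no other 2-command option fits: unique.

back(4), turn(left)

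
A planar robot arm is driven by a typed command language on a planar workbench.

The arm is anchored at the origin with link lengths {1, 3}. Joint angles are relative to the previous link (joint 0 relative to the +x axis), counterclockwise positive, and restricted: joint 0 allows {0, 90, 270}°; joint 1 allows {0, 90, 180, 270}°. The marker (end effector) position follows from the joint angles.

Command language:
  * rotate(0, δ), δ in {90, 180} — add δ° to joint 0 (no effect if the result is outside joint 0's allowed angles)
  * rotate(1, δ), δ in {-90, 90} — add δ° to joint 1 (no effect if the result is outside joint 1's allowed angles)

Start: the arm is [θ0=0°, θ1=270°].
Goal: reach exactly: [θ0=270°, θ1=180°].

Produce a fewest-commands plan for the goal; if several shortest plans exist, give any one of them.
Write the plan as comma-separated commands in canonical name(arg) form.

rotate(0, 90), rotate(0, 180), rotate(1, -90)

from: [θ0=0°, θ1=270°]
1. rotate(0, 90) → [θ0=90°, θ1=270°]
2. rotate(0, 180) → [θ0=270°, θ1=270°]
3. rotate(1, -90) → [θ0=270°, θ1=180°]
nothing shorter than 3 reaches the goal.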